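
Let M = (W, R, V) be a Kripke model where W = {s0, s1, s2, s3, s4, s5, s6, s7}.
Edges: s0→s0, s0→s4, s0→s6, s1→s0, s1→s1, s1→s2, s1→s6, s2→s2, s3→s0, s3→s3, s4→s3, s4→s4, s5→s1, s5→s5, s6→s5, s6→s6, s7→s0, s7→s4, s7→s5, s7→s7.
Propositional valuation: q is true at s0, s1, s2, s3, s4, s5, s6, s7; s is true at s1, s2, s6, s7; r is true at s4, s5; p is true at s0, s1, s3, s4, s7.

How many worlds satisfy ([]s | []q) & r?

2

Let φ = ([]s | []q) & r. Evaluate φ at each world:
  s0 (successors {s0, s4, s6}): φ is false.
  s1 (successors {s0, s1, s2, s6}): φ is false.
  s2 (successors {s2}): φ is false.
  s3 (successors {s0, s3}): φ is false.
  s4 (successors {s3, s4}): φ is true.
  s5 (successors {s1, s5}): φ is true.
  s6 (successors {s5, s6}): φ is false.
  s7 (successors {s0, s4, s5, s7}): φ is false.
For instance, at s6:
  At s6: []s | []q is true, r is false, so ([]s | []q) & r is false.
    At s6: []s is false, []q is true, so []s | []q is true.
      At s6: []s requires s at every successor {s5, s6}.
        s fails at s5, so []s is false at s6.
      At s6: []q requires q at every successor {s5, s6}.
        At s5: q is true.
        At s6: q is true.
      So []q is true at s6.
Satisfying worlds: {s4, s5}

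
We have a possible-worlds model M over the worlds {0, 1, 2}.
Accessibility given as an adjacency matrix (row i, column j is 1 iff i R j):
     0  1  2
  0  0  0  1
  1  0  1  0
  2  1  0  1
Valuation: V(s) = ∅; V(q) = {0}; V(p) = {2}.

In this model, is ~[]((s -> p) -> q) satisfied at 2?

Yes

At 2: []((s -> p) -> q) is false, so ~[]((s -> p) -> q) is true.
  At 2: []((s -> p) -> q) requires (s -> p) -> q at every successor {0, 2}.
    (s -> p) -> q fails at 2, so []((s -> p) -> q) is false at 2.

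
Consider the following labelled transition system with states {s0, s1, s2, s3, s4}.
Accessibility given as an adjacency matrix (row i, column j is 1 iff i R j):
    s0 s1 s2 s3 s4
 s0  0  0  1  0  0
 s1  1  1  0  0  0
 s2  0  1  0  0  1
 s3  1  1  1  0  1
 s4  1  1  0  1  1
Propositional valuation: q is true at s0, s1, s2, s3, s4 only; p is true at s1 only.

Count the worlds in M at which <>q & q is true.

Let φ = <>q & q. Evaluate φ at each world:
  s0 (successors {s2}): φ is true.
  s1 (successors {s0, s1}): φ is true.
  s2 (successors {s1, s4}): φ is true.
  s3 (successors {s0, s1, s2, s4}): φ is true.
  s4 (successors {s0, s1, s3, s4}): φ is true.
For instance, at s2:
  At s2: <>q is true, q is true, so <>q & q is true.
    At s2: <>q requires q at some successor in {s1, s4}.
      q holds at s1, so <>q is true at s2.
Satisfying worlds: {s0, s1, s2, s3, s4}

5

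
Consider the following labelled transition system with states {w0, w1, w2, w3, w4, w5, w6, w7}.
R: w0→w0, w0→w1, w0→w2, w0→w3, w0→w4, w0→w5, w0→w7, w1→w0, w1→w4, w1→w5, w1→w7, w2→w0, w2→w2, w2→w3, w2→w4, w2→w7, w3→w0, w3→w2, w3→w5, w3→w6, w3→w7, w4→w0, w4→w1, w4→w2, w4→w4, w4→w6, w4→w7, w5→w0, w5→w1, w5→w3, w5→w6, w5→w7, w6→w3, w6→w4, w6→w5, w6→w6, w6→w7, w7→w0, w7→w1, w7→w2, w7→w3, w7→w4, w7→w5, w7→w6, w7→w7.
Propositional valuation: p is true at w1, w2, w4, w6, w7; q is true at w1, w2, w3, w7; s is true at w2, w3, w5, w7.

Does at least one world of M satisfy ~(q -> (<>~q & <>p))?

Let φ = ~(q -> (<>~q & <>p)). Evaluate φ at each world:
  w0 (successors {w0, w1, w2, w3, w4, w5, w7}): φ is false.
  w1 (successors {w0, w4, w5, w7}): φ is false.
  w2 (successors {w0, w2, w3, w4, w7}): φ is false.
  w3 (successors {w0, w2, w5, w6, w7}): φ is false.
  w4 (successors {w0, w1, w2, w4, w6, w7}): φ is false.
  w5 (successors {w0, w1, w3, w6, w7}): φ is false.
  w6 (successors {w3, w4, w5, w6, w7}): φ is false.
  w7 (successors {w0, w1, w2, w3, w4, w5, w6, w7}): φ is false.
For instance, at w7:
  At w7: q -> (<>~q & <>p) is true, so ~(q -> (<>~q & <>p)) is false.
    At w7: q is true, <>~q & <>p is true, so q -> (<>~q & <>p) is true.
      At w7: <>~q is true, <>p is true, so <>~q & <>p is true.

No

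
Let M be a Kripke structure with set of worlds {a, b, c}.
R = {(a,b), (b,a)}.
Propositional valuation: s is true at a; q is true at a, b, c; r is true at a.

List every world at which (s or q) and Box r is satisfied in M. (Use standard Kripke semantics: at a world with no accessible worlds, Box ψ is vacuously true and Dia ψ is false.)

Let φ = (s or q) and Box r. Evaluate φ at each world:
  a (successors {b}): φ is false.
  b (successors {a}): φ is true.
  c (successors ∅): φ is true.
For instance, at b:
  At b: s or q is true, Box r is true, so (s or q) and Box r is true.
    At b: Box r requires r at every successor {a}.
      At a: r is true.
    So Box r is true at b.
Satisfying worlds: {b, c}

b, c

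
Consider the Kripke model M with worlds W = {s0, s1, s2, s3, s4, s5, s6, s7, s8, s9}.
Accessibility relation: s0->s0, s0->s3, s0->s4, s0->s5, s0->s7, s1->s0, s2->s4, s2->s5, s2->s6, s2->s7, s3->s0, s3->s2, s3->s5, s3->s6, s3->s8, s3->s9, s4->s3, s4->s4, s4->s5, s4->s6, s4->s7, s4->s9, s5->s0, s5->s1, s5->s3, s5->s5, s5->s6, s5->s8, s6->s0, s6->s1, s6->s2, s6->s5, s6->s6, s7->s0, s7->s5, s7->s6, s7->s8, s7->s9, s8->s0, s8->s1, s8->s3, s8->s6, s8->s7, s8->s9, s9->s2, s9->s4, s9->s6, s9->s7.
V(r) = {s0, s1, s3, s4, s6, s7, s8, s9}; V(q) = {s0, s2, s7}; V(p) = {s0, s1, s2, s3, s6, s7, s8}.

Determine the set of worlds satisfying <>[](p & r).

Recall that []ψ holds at a world iff ψ holds at every accessible world, and <>ψ holds iff ψ holds at some accessible world.
Let φ = <>[](p & r). Evaluate φ at each world:
  s0 (successors {s0, s3, s4, s5, s7}): φ is false.
  s1 (successors {s0}): φ is false.
  s2 (successors {s4, s5, s6, s7}): φ is false.
  s3 (successors {s0, s2, s5, s6, s8, s9}): φ is false.
  s4 (successors {s3, s4, s5, s6, s7, s9}): φ is false.
  s5 (successors {s0, s1, s3, s5, s6, s8}): φ is true.
  s6 (successors {s0, s1, s2, s5, s6}): φ is true.
  s7 (successors {s0, s5, s6, s8, s9}): φ is false.
  s8 (successors {s0, s1, s3, s6, s7, s9}): φ is true.
  s9 (successors {s2, s4, s6, s7}): φ is false.
For instance, at s9:
  At s9: <>[](p & r) requires [](p & r) at some successor in {s2, s4, s6, s7}.
    At s2: [](p & r) is false.
    At s4: [](p & r) is false.
    At s6: [](p & r) is false.
    At s7: [](p & r) is false.
  So <>[](p & r) is false at s9.
Satisfying worlds: {s5, s6, s8}

s5, s6, s8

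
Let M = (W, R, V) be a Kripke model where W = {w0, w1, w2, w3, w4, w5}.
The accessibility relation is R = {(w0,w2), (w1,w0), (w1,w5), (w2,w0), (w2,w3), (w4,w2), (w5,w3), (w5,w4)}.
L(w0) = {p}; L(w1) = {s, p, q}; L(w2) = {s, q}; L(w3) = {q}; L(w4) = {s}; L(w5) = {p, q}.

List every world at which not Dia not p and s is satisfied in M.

Let φ = not Dia not p and s. Evaluate φ at each world:
  w0 (successors {w2}): φ is false.
  w1 (successors {w0, w5}): φ is true.
  w2 (successors {w0, w3}): φ is false.
  w3 (successors ∅): φ is false.
  w4 (successors {w2}): φ is false.
  w5 (successors {w3, w4}): φ is false.
For instance, at w0:
  At w0: not Dia not p is false, s is false, so not Dia not p and s is false.
    At w0: Dia not p is true, so not Dia not p is false.
      At w0: Dia not p requires not p at some successor in {w2}.
        not p holds at w2, so Dia not p is true at w0.
Satisfying worlds: {w1}

w1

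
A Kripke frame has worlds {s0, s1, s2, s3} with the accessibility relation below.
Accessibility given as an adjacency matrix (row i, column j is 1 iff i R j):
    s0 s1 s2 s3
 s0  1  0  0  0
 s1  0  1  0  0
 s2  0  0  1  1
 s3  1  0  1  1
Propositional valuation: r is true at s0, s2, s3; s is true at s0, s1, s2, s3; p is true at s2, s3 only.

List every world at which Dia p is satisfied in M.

Recall that Dia ψ holds at a world iff ψ holds at some accessible world.
Let φ = Dia p. Evaluate φ at each world:
  s0 (successors {s0}): φ is false.
  s1 (successors {s1}): φ is false.
  s2 (successors {s2, s3}): φ is true.
  s3 (successors {s0, s2, s3}): φ is true.
For instance, at s3:
  At s3: Dia p requires p at some successor in {s0, s2, s3}.
    p holds at s2, so Dia p is true at s3.
Satisfying worlds: {s2, s3}

s2, s3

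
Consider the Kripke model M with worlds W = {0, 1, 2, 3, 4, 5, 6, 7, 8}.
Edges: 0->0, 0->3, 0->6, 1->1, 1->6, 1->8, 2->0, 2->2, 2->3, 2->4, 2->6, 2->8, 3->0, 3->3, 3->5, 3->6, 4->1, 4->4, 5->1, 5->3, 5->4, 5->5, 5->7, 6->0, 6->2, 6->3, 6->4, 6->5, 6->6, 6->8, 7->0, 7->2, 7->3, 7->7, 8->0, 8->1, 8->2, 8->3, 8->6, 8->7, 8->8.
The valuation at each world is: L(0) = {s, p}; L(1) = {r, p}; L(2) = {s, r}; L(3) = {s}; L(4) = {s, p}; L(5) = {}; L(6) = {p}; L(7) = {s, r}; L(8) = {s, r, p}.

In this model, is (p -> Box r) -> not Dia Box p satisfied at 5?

Recall that Box ψ holds at a world iff ψ holds at every accessible world, and Dia ψ holds iff ψ holds at some accessible world.
At 5: p -> Box r is true, not Dia Box p is false, so (p -> Box r) -> not Dia Box p is false.
  At 5: p is false, Box r is false, so p -> Box r is true.
    At 5: Box r requires r at every successor {1, 3, 4, 5, 7}.
      r fails at 3, so Box r is false at 5.
  At 5: Dia Box p is true, so not Dia Box p is false.
    At 5: Dia Box p requires Box p at some successor in {1, 3, 4, 5, 7}.
      Box p holds at 1, so Dia Box p is true at 5.

No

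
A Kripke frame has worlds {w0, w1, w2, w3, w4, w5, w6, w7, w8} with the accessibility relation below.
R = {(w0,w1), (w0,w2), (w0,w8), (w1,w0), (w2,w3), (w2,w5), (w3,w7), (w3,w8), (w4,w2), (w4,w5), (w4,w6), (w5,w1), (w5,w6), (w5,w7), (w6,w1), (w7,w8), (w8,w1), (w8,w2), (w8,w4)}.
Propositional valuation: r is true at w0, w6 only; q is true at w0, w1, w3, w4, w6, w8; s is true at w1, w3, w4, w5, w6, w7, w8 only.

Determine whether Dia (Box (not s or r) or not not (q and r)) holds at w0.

Recall that Box ψ holds at a world iff ψ holds at every accessible world, and Dia ψ holds iff ψ holds at some accessible world.
At w0: Dia (Box (not s or r) or not not (q and r)) requires Box (not s or r) or not not (q and r) at some successor in {w1, w2, w8}.
  Box (not s or r) or not not (q and r) holds at w1, so Dia (Box (not s or r) or not not (q and r)) is true at w0.
    At w1: Box (not s or r) is true, not not (q and r) is false, so Box (not s or r) or not not (q and r) is true.
      At w1: Box (not s or r) requires not s or r at every successor {w0}.
        At w0: not s or r is true.
      So Box (not s or r) is true at w1.

Yes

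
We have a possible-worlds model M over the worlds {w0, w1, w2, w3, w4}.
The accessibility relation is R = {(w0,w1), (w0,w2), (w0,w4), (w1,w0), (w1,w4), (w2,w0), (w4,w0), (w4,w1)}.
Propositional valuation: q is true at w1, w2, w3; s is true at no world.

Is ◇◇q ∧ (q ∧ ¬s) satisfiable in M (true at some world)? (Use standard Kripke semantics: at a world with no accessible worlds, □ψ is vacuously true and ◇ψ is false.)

Yes

Let φ = ◇◇q ∧ (q ∧ ¬s). Evaluate φ at each world:
  w0 (successors {w1, w2, w4}): φ is false.
  w1 (successors {w0, w4}): φ is true.
  w2 (successors {w0}): φ is true.
  w3 (successors ∅): φ is false.
  w4 (successors {w0, w1}): φ is false.
Detail at w1 (witness):
  At w1: ◇◇q is true, q ∧ ¬s is true, so ◇◇q ∧ (q ∧ ¬s) is true.
    At w1: ◇◇q requires ◇q at some successor in {w0, w4}.
      ◇q holds at w0, so ◇◇q is true at w1.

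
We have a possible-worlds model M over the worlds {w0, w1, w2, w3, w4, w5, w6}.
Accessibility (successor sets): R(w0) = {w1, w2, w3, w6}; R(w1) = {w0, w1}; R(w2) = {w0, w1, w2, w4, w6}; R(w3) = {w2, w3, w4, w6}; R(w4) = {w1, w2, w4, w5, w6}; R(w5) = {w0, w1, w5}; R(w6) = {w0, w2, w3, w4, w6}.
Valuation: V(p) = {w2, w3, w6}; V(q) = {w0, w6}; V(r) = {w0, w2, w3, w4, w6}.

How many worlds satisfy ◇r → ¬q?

5

Recall that ◇ψ holds at a world iff ψ holds at some accessible world.
Let φ = ◇r → ¬q. Evaluate φ at each world:
  w0 (successors {w1, w2, w3, w6}): φ is false.
  w1 (successors {w0, w1}): φ is true.
  w2 (successors {w0, w1, w2, w4, w6}): φ is true.
  w3 (successors {w2, w3, w4, w6}): φ is true.
  w4 (successors {w1, w2, w4, w5, w6}): φ is true.
  w5 (successors {w0, w1, w5}): φ is true.
  w6 (successors {w0, w2, w3, w4, w6}): φ is false.
For instance, at w3:
  At w3: ◇r is true, ¬q is true, so ◇r → ¬q is true.
    At w3: ◇r requires r at some successor in {w2, w3, w4, w6}.
      r holds at w2, so ◇r is true at w3.
Satisfying worlds: {w1, w2, w3, w4, w5}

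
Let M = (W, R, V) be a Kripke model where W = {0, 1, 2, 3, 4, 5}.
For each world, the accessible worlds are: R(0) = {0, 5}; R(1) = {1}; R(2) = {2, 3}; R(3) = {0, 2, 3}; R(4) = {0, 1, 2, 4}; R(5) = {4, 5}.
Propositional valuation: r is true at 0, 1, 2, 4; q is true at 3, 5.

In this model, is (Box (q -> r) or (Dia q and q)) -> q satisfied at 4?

No

Recall that Box ψ holds at a world iff ψ holds at every accessible world, and Dia ψ holds iff ψ holds at some accessible world.
At 4: Box (q -> r) or (Dia q and q) is true, q is false, so (Box (q -> r) or (Dia q and q)) -> q is false.
  At 4: Box (q -> r) is true, Dia q and q is false, so Box (q -> r) or (Dia q and q) is true.
    At 4: Box (q -> r) requires q -> r at every successor {0, 1, 2, 4}.
      At 0: q -> r is true.
      At 1: q -> r is true.
      At 2: q -> r is true.
      At 4: q -> r is true.
    So Box (q -> r) is true at 4.
    At 4: Dia q is false, q is false, so Dia q and q is false.
      At 4: Dia q requires q at some successor in {0, 1, 2, 4}.
        At 0: q is false.
        At 1: q is false.
        At 2: q is false.
        At 4: q is false.
      So Dia q is false at 4.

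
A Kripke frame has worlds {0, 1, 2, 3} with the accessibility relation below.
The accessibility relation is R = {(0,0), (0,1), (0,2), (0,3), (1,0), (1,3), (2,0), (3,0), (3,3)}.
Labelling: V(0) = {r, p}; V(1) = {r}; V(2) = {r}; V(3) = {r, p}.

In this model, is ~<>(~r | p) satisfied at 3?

No

Recall that <>ψ holds at a world iff ψ holds at some accessible world.
At 3: <>(~r | p) is true, so ~<>(~r | p) is false.
  At 3: <>(~r | p) requires ~r | p at some successor in {0, 3}.
    ~r | p holds at 0, so <>(~r | p) is true at 3.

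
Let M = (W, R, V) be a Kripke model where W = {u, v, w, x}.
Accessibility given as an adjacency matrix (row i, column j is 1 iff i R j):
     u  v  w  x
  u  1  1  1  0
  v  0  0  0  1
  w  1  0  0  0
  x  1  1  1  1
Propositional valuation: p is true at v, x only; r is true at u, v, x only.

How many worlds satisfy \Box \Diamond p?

2

Recall that \Box ψ holds at a world iff ψ holds at every accessible world, and \Diamond ψ holds iff ψ holds at some accessible world.
Let φ = \Box \Diamond p. Evaluate φ at each world:
  u (successors {u, v, w}): φ is false.
  v (successors {x}): φ is true.
  w (successors {u}): φ is true.
  x (successors {u, v, w, x}): φ is false.
For instance, at x:
  At x: \Box \Diamond p requires \Diamond p at every successor {u, v, w, x}.
    \Diamond p fails at w, so \Box \Diamond p is false at x.
      At w: \Diamond p requires p at some successor in {u}.
        At u: p is false.
      So \Diamond p is false at w.
Satisfying worlds: {v, w}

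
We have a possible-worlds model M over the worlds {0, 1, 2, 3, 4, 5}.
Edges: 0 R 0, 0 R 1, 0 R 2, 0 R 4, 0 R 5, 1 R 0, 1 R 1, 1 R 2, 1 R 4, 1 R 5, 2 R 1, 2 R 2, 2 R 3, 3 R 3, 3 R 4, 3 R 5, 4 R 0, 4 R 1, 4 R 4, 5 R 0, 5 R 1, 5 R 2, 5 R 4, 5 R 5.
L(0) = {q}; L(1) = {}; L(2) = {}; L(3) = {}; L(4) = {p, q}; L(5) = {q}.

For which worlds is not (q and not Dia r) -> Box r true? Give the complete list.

0, 4, 5

Let φ = not (q and not Dia r) -> Box r. Evaluate φ at each world:
  0 (successors {0, 1, 2, 4, 5}): φ is true.
  1 (successors {0, 1, 2, 4, 5}): φ is false.
  2 (successors {1, 2, 3}): φ is false.
  3 (successors {3, 4, 5}): φ is false.
  4 (successors {0, 1, 4}): φ is true.
  5 (successors {0, 1, 2, 4, 5}): φ is true.
For instance, at 4:
  At 4: not (q and not Dia r) is false, Box r is false, so not (q and not Dia r) -> Box r is true.
    At 4: q and not Dia r is true, so not (q and not Dia r) is false.
      At 4: q is true, not Dia r is true, so q and not Dia r is true.
    At 4: Box r requires r at every successor {0, 1, 4}.
      r fails at 0, so Box r is false at 4.
Satisfying worlds: {0, 4, 5}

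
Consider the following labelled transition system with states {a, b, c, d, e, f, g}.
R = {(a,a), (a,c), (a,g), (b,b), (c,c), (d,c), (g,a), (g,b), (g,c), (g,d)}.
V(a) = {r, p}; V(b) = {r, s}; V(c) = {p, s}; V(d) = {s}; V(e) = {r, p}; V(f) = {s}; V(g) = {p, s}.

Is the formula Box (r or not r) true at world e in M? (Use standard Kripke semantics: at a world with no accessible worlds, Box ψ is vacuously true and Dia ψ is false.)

Yes

At e: no accessible worlds, so Box (r or not r) holds vacuously.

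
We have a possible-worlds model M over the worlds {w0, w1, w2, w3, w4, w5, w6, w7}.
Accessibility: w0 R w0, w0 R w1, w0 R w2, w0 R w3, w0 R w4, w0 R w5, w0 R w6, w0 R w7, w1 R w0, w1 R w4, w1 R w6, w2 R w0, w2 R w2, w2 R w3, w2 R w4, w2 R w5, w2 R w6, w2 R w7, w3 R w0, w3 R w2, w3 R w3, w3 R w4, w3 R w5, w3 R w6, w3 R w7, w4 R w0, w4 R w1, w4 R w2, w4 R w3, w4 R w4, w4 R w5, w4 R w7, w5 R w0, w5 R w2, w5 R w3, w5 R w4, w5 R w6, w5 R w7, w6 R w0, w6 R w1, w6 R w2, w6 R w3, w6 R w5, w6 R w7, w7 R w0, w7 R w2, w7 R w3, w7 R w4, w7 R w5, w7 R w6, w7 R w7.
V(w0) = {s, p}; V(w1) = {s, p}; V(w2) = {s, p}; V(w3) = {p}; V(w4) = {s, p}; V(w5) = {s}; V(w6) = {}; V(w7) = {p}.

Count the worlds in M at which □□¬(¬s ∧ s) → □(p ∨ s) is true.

2

Recall that □ψ holds at a world iff ψ holds at every accessible world, and ◇ψ holds iff ψ holds at some accessible world.
Let φ = □□¬(¬s ∧ s) → □(p ∨ s). Evaluate φ at each world:
  w0 (successors {w0, w1, w2, w3, w4, w5, w6, w7}): φ is false.
  w1 (successors {w0, w4, w6}): φ is false.
  w2 (successors {w0, w2, w3, w4, w5, w6, w7}): φ is false.
  w3 (successors {w0, w2, w3, w4, w5, w6, w7}): φ is false.
  w4 (successors {w0, w1, w2, w3, w4, w5, w7}): φ is true.
  w5 (successors {w0, w2, w3, w4, w6, w7}): φ is false.
  w6 (successors {w0, w1, w2, w3, w5, w7}): φ is true.
  w7 (successors {w0, w2, w3, w4, w5, w6, w7}): φ is false.
For instance, at w6:
  At w6: □□¬(¬s ∧ s) is true, □(p ∨ s) is true, so □□¬(¬s ∧ s) → □(p ∨ s) is true.
    At w6: □□¬(¬s ∧ s) requires □¬(¬s ∧ s) at every successor {w0, w1, w2, w3, w5, w7}.
      At w0: □¬(¬s ∧ s) is true.
      At w1: □¬(¬s ∧ s) is true.
      At w2: □¬(¬s ∧ s) is true.
      At w3: □¬(¬s ∧ s) is true.
      At w5: □¬(¬s ∧ s) is true.
      At w7: □¬(¬s ∧ s) is true.
    So □□¬(¬s ∧ s) is true at w6.
    At w6: □(p ∨ s) requires p ∨ s at every successor {w0, w1, w2, w3, w5, w7}.
      At w0: p ∨ s is true.
      At w1: p ∨ s is true.
      At w2: p ∨ s is true.
      At w3: p ∨ s is true.
      At w5: p ∨ s is true.
      At w7: p ∨ s is true.
    So □(p ∨ s) is true at w6.
Satisfying worlds: {w4, w6}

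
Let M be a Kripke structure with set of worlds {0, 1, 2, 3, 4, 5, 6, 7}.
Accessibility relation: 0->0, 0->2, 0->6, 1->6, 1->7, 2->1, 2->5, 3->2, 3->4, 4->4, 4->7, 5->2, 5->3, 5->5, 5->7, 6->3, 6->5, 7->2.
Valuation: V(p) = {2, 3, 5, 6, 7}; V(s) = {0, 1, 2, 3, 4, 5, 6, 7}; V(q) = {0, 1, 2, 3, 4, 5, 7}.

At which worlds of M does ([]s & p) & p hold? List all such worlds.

Recall that []ψ holds at a world iff ψ holds at every accessible world, and <>ψ holds iff ψ holds at some accessible world.
Let φ = ([]s & p) & p. Evaluate φ at each world:
  0 (successors {0, 2, 6}): φ is false.
  1 (successors {6, 7}): φ is false.
  2 (successors {1, 5}): φ is true.
  3 (successors {2, 4}): φ is true.
  4 (successors {4, 7}): φ is false.
  5 (successors {2, 3, 5, 7}): φ is true.
  6 (successors {3, 5}): φ is true.
  7 (successors {2}): φ is true.
For instance, at 0:
  At 0: []s & p is false, p is false, so ([]s & p) & p is false.
    At 0: []s is true, p is false, so []s & p is false.
      At 0: []s requires s at every successor {0, 2, 6}.
        At 0: s is true.
        At 2: s is true.
        At 6: s is true.
      So []s is true at 0.
Satisfying worlds: {2, 3, 5, 6, 7}

2, 3, 5, 6, 7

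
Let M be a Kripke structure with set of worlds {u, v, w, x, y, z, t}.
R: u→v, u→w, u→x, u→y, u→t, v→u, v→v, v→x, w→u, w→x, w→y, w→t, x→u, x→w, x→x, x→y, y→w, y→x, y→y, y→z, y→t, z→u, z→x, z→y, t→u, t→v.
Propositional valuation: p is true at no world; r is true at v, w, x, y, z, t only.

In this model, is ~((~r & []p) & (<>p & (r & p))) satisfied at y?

At y: (~r & []p) & (<>p & (r & p)) is false, so ~((~r & []p) & (<>p & (r & p))) is true.
  At y: ~r & []p is false, <>p & (r & p) is false, so (~r & []p) & (<>p & (r & p)) is false.
    At y: ~r is false, []p is false, so ~r & []p is false.
      At y: []p requires p at every successor {w, x, y, z, t}.
        p fails at w, so []p is false at y.
    At y: <>p is false, r & p is false, so <>p & (r & p) is false.
      At y: <>p requires p at some successor in {w, x, y, z, t}.
        At w: p is false.
        At x: p is false.
        At y: p is false.
        At z: p is false.
        At t: p is false.
      So <>p is false at y.

Yes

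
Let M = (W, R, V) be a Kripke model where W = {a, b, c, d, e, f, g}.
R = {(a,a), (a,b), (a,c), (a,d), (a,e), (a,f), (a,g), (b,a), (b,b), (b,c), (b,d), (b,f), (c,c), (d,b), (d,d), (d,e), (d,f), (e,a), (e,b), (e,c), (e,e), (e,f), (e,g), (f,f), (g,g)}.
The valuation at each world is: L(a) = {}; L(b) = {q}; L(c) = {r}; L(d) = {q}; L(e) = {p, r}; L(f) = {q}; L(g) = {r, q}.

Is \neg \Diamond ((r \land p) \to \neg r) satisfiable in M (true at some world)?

Let φ = \neg \Diamond ((r \land p) \to \neg r). Evaluate φ at each world:
  a (successors {a, b, c, d, e, f, g}): φ is false.
  b (successors {a, b, c, d, f}): φ is false.
  c (successors {c}): φ is false.
  d (successors {b, d, e, f}): φ is false.
  e (successors {a, b, c, e, f, g}): φ is false.
  f (successors {f}): φ is false.
  g (successors {g}): φ is false.
For instance, at e:
  At e: \Diamond ((r \land p) \to \neg r) is true, so \neg \Diamond ((r \land p) \to \neg r) is false.
    At e: \Diamond ((r \land p) \to \neg r) requires (r \land p) \to \neg r at some successor in {a, b, c, e, f, g}.
      (r \land p) \to \neg r holds at a, so \Diamond ((r \land p) \to \neg r) is true at e.

No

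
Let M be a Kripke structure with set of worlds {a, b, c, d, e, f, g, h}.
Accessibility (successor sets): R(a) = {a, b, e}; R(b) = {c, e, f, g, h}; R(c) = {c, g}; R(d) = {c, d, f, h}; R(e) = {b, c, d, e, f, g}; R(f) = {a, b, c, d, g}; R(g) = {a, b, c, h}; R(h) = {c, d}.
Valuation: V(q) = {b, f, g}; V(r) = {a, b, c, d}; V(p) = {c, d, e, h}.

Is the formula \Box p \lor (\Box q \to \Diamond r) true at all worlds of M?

Yes

Let φ = \Box p \lor (\Box q \to \Diamond r). Evaluate φ at each world:
  a (successors {a, b, e}): φ is true.
  b (successors {c, e, f, g, h}): φ is true.
  c (successors {c, g}): φ is true.
  d (successors {c, d, f, h}): φ is true.
  e (successors {b, c, d, e, f, g}): φ is true.
  f (successors {a, b, c, d, g}): φ is true.
  g (successors {a, b, c, h}): φ is true.
  h (successors {c, d}): φ is true.
For instance, at d:
  At d: \Box p is false, \Box q \to \Diamond r is true, so \Box p \lor (\Box q \to \Diamond r) is true.
    At d: \Box p requires p at every successor {c, d, f, h}.
      p fails at f, so \Box p is false at d.
    At d: \Box q is false, \Diamond r is true, so \Box q \to \Diamond r is true.
      At d: \Box q requires q at every successor {c, d, f, h}.
        q fails at c, so \Box q is false at d.
      At d: \Diamond r requires r at some successor in {c, d, f, h}.
        r holds at c, so \Diamond r is true at d.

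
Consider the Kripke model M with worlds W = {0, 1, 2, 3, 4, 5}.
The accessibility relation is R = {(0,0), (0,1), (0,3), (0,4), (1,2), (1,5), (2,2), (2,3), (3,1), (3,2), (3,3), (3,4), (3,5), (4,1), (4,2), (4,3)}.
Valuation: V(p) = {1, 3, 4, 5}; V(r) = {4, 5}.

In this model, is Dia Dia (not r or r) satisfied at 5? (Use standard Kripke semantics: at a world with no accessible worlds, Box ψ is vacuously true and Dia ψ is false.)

At 5: no accessible worlds, so Dia Dia (not r or r) is false.

No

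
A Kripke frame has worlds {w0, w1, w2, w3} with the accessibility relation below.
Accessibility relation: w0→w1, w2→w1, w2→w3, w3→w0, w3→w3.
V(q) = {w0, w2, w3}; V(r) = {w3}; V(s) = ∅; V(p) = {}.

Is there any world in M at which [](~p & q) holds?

Yes

Let φ = [](~p & q). Evaluate φ at each world:
  w0 (successors {w1}): φ is false.
  w1 (successors ∅): φ is true.
  w2 (successors {w1, w3}): φ is false.
  w3 (successors {w0, w3}): φ is true.
Detail at w1 (witness):
  At w1: no accessible worlds, so [](~p & q) holds vacuously.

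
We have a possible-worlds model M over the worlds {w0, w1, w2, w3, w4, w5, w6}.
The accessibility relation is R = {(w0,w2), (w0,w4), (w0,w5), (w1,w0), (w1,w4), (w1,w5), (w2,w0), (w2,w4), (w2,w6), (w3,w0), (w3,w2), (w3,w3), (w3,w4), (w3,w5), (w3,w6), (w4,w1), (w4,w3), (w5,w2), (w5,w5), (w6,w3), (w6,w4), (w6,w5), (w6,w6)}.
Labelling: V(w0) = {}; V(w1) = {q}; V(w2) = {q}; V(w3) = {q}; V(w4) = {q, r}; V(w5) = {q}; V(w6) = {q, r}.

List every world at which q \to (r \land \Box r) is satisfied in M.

w0

Let φ = q \to (r \land \Box r). Evaluate φ at each world:
  w0 (successors {w2, w4, w5}): φ is true.
  w1 (successors {w0, w4, w5}): φ is false.
  w2 (successors {w0, w4, w6}): φ is false.
  w3 (successors {w0, w2, w3, w4, w5, w6}): φ is false.
  w4 (successors {w1, w3}): φ is false.
  w5 (successors {w2, w5}): φ is false.
  w6 (successors {w3, w4, w5, w6}): φ is false.
For instance, at w3:
  At w3: q is true, r \land \Box r is false, so q \to (r \land \Box r) is false.
    At w3: r is false, \Box r is false, so r \land \Box r is false.
      At w3: \Box r requires r at every successor {w0, w2, w3, w4, w5, w6}.
        r fails at w0, so \Box r is false at w3.
Satisfying worlds: {w0}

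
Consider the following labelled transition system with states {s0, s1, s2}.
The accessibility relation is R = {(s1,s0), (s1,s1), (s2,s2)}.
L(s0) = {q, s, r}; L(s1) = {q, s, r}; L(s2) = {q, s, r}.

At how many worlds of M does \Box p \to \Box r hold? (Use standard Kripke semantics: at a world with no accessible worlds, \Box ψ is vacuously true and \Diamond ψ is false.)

Let φ = \Box p \to \Box r. Evaluate φ at each world:
  s0 (successors ∅): φ is true.
  s1 (successors {s0, s1}): φ is true.
  s2 (successors {s2}): φ is true.
For instance, at s1:
  At s1: \Box p is false, \Box r is true, so \Box p \to \Box r is true.
    At s1: \Box p requires p at every successor {s0, s1}.
      p fails at s0, so \Box p is false at s1.
    At s1: \Box r requires r at every successor {s0, s1}.
      At s0: r is true.
      At s1: r is true.
    So \Box r is true at s1.
Satisfying worlds: {s0, s1, s2}

3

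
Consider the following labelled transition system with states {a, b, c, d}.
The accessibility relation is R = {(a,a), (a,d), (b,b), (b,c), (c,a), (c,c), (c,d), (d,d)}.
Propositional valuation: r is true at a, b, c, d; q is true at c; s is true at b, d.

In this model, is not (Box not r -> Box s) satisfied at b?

No

Recall that Box ψ holds at a world iff ψ holds at every accessible world, and Dia ψ holds iff ψ holds at some accessible world.
At b: Box not r -> Box s is true, so not (Box not r -> Box s) is false.
  At b: Box not r is false, Box s is false, so Box not r -> Box s is true.
    At b: Box not r requires not r at every successor {b, c}.
      not r fails at b, so Box not r is false at b.
    At b: Box s requires s at every successor {b, c}.
      s fails at c, so Box s is false at b.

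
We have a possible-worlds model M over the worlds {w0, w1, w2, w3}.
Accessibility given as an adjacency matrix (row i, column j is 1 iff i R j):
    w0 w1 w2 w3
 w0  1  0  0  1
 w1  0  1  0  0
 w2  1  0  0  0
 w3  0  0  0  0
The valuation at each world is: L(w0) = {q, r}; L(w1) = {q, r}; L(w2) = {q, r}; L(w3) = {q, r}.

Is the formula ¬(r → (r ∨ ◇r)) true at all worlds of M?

Let φ = ¬(r → (r ∨ ◇r)). Evaluate φ at each world:
  w0 (successors {w0, w3}): φ is false.
  w1 (successors {w1}): φ is false.
  w2 (successors {w0}): φ is false.
  w3 (successors ∅): φ is false.
Detail at w0 (counterexample):
  At w0: r → (r ∨ ◇r) is true, so ¬(r → (r ∨ ◇r)) is false.
    At w0: r is true, r ∨ ◇r is true, so r → (r ∨ ◇r) is true.
      At w0: r is true, ◇r is true, so r ∨ ◇r is true.

No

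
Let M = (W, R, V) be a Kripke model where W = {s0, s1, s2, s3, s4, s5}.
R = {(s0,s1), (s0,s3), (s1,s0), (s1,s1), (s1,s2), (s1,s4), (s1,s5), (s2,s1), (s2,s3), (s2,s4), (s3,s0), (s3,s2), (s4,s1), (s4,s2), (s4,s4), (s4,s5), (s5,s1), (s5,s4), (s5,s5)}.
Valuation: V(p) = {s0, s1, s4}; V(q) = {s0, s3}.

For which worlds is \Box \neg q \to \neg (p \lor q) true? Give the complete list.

s0, s1, s2, s3, s5

Let φ = \Box \neg q \to \neg (p \lor q). Evaluate φ at each world:
  s0 (successors {s1, s3}): φ is true.
  s1 (successors {s0, s1, s2, s4, s5}): φ is true.
  s2 (successors {s1, s3, s4}): φ is true.
  s3 (successors {s0, s2}): φ is true.
  s4 (successors {s1, s2, s4, s5}): φ is false.
  s5 (successors {s1, s4, s5}): φ is true.
For instance, at s3:
  At s3: \Box \neg q is false, \neg (p \lor q) is false, so \Box \neg q \to \neg (p \lor q) is true.
    At s3: \Box \neg q requires \neg q at every successor {s0, s2}.
      \neg q fails at s0, so \Box \neg q is false at s3.
Satisfying worlds: {s0, s1, s2, s3, s5}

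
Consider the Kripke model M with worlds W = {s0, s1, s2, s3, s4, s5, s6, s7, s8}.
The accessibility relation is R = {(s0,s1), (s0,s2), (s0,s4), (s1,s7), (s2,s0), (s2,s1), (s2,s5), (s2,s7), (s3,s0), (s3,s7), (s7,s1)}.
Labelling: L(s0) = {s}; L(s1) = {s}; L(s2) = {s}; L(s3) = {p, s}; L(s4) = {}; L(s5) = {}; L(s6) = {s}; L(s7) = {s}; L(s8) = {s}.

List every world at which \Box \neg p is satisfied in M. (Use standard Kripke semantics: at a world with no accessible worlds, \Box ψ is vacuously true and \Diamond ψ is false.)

s0, s1, s2, s3, s4, s5, s6, s7, s8

Let φ = \Box \neg p. Evaluate φ at each world:
  s0 (successors {s1, s2, s4}): φ is true.
  s1 (successors {s7}): φ is true.
  s2 (successors {s0, s1, s5, s7}): φ is true.
  s3 (successors {s0, s7}): φ is true.
  s4 (successors ∅): φ is true.
  s5 (successors ∅): φ is true.
  s6 (successors ∅): φ is true.
  s7 (successors {s1}): φ is true.
  s8 (successors ∅): φ is true.
For instance, at s1:
  At s1: \Box \neg p requires \neg p at every successor {s7}.
    At s7: \neg p is true.
  So \Box \neg p is true at s1.
Satisfying worlds: {s0, s1, s2, s3, s4, s5, s6, s7, s8}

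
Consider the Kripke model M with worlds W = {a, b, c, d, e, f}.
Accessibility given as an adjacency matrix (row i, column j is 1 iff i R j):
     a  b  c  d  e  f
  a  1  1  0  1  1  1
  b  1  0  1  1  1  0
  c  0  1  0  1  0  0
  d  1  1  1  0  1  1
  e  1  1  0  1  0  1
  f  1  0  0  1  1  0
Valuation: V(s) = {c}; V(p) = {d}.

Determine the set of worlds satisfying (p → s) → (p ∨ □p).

Let φ = (p → s) → (p ∨ □p). Evaluate φ at each world:
  a (successors {a, b, d, e, f}): φ is false.
  b (successors {a, c, d, e}): φ is false.
  c (successors {b, d}): φ is false.
  d (successors {a, b, c, e, f}): φ is true.
  e (successors {a, b, d, f}): φ is false.
  f (successors {a, d, e}): φ is false.
For instance, at b:
  At b: p → s is true, p ∨ □p is false, so (p → s) → (p ∨ □p) is false.
    At b: p is false, □p is false, so p ∨ □p is false.
      At b: □p requires p at every successor {a, c, d, e}.
        p fails at a, so □p is false at b.
Satisfying worlds: {d}

d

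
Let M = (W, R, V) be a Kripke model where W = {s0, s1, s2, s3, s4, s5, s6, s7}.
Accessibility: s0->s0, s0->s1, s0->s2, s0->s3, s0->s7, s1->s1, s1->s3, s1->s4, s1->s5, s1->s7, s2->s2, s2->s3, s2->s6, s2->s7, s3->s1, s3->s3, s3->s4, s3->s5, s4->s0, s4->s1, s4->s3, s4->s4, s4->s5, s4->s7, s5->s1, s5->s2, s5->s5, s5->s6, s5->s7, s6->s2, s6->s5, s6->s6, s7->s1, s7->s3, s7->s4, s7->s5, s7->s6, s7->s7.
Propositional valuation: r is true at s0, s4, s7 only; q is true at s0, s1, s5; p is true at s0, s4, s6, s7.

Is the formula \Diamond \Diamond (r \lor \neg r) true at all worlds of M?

Yes

Let φ = \Diamond \Diamond (r \lor \neg r). Evaluate φ at each world:
  s0 (successors {s0, s1, s2, s3, s7}): φ is true.
  s1 (successors {s1, s3, s4, s5, s7}): φ is true.
  s2 (successors {s2, s3, s6, s7}): φ is true.
  s3 (successors {s1, s3, s4, s5}): φ is true.
  s4 (successors {s0, s1, s3, s4, s5, s7}): φ is true.
  s5 (successors {s1, s2, s5, s6, s7}): φ is true.
  s6 (successors {s2, s5, s6}): φ is true.
  s7 (successors {s1, s3, s4, s5, s6, s7}): φ is true.
For instance, at s3:
  At s3: \Diamond \Diamond (r \lor \neg r) requires \Diamond (r \lor \neg r) at some successor in {s1, s3, s4, s5}.
    \Diamond (r \lor \neg r) holds at s1, so \Diamond \Diamond (r \lor \neg r) is true at s3.
      At s1: \Diamond (r \lor \neg r) requires r \lor \neg r at some successor in {s1, s3, s4, s5, s7}.
        r \lor \neg r holds at s1, so \Diamond (r \lor \neg r) is true at s1.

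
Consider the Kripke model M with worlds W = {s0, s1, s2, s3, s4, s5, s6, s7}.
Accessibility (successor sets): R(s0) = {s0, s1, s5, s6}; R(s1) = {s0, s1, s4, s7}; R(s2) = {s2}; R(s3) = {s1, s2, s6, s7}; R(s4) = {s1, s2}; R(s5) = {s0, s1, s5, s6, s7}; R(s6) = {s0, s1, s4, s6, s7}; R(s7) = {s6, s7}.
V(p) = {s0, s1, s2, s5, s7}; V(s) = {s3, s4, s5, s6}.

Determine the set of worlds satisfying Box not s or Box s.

Let φ = Box not s or Box s. Evaluate φ at each world:
  s0 (successors {s0, s1, s5, s6}): φ is false.
  s1 (successors {s0, s1, s4, s7}): φ is false.
  s2 (successors {s2}): φ is true.
  s3 (successors {s1, s2, s6, s7}): φ is false.
  s4 (successors {s1, s2}): φ is true.
  s5 (successors {s0, s1, s5, s6, s7}): φ is false.
  s6 (successors {s0, s1, s4, s6, s7}): φ is false.
  s7 (successors {s6, s7}): φ is false.
For instance, at s4:
  At s4: Box not s is true, Box s is false, so Box not s or Box s is true.
    At s4: Box not s requires not s at every successor {s1, s2}.
      At s1: not s is true.
      At s2: not s is true.
    So Box not s is true at s4.
    At s4: Box s requires s at every successor {s1, s2}.
      s fails at s1, so Box s is false at s4.
Satisfying worlds: {s2, s4}

s2, s4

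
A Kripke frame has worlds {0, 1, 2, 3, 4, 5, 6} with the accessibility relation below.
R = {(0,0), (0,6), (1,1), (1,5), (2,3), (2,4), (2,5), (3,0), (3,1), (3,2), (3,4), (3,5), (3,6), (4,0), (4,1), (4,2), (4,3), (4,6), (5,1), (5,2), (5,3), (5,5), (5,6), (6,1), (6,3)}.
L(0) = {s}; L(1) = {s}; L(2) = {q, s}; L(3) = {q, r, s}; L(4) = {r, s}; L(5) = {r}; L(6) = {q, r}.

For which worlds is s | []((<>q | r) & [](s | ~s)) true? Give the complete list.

Recall that []ψ holds at a world iff ψ holds at every accessible world, and <>ψ holds iff ψ holds at some accessible world.
Let φ = s | []((<>q | r) & [](s | ~s)). Evaluate φ at each world:
  0 (successors {0, 6}): φ is true.
  1 (successors {1, 5}): φ is true.
  2 (successors {3, 4, 5}): φ is true.
  3 (successors {0, 1, 2, 4, 5, 6}): φ is true.
  4 (successors {0, 1, 2, 3, 6}): φ is true.
  5 (successors {1, 2, 3, 5, 6}): φ is false.
  6 (successors {1, 3}): φ is false.
For instance, at 3:
  At 3: s is true, []((<>q | r) & [](s | ~s)) is false, so s | []((<>q | r) & [](s | ~s)) is true.
    At 3: []((<>q | r) & [](s | ~s)) requires (<>q | r) & [](s | ~s) at every successor {0, 1, 2, 4, 5, 6}.
      (<>q | r) & [](s | ~s) fails at 1, so []((<>q | r) & [](s | ~s)) is false at 3.
Satisfying worlds: {0, 1, 2, 3, 4}

0, 1, 2, 3, 4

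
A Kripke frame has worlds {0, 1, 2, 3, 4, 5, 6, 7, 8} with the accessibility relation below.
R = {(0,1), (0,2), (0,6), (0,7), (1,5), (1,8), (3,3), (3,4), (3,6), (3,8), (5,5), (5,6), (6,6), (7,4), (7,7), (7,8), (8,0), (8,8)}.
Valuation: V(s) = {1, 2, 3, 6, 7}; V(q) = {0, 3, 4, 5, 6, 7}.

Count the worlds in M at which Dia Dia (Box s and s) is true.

Recall that Box ψ holds at a world iff ψ holds at every accessible world, and Dia ψ holds iff ψ holds at some accessible world.
Let φ = Dia Dia (Box s and s). Evaluate φ at each world:
  0 (successors {1, 2, 6, 7}): φ is true.
  1 (successors {5, 8}): φ is true.
  2 (successors ∅): φ is false.
  3 (successors {3, 4, 6, 8}): φ is true.
  4 (successors ∅): φ is false.
  5 (successors {5, 6}): φ is true.
  6 (successors {6}): φ is true.
  7 (successors {4, 7, 8}): φ is false.
  8 (successors {0, 8}): φ is true.
For instance, at 1:
  At 1: Dia Dia (Box s and s) requires Dia (Box s and s) at some successor in {5, 8}.
    Dia (Box s and s) holds at 5, so Dia Dia (Box s and s) is true at 1.
      At 5: Dia (Box s and s) requires Box s and s at some successor in {5, 6}.
        Box s and s holds at 6, so Dia (Box s and s) is true at 5.
Satisfying worlds: {0, 1, 3, 5, 6, 8}

6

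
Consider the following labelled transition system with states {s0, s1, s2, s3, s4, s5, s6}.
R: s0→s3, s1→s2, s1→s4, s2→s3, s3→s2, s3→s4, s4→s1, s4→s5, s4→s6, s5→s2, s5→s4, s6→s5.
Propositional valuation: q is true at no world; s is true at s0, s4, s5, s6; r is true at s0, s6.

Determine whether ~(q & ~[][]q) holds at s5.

At s5: q & ~[][]q is false, so ~(q & ~[][]q) is true.
  At s5: q is false, ~[][]q is true, so q & ~[][]q is false.
    At s5: [][]q is false, so ~[][]q is true.
      At s5: [][]q requires []q at every successor {s2, s4}.
        []q fails at s2, so [][]q is false at s5.

Yes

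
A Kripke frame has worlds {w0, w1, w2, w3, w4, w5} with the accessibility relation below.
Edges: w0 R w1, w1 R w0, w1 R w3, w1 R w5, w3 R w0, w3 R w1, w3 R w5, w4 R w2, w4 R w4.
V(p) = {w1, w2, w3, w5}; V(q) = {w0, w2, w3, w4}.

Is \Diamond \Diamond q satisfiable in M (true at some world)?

Let φ = \Diamond \Diamond q. Evaluate φ at each world:
  w0 (successors {w1}): φ is true.
  w1 (successors {w0, w3, w5}): φ is true.
  w2 (successors ∅): φ is false.
  w3 (successors {w0, w1, w5}): φ is true.
  w4 (successors {w2, w4}): φ is true.
  w5 (successors ∅): φ is false.
Detail at w0 (witness):
  At w0: \Diamond \Diamond q requires \Diamond q at some successor in {w1}.
    \Diamond q holds at w1, so \Diamond \Diamond q is true at w0.
      At w1: \Diamond q requires q at some successor in {w0, w3, w5}.
        q holds at w0, so \Diamond q is true at w1.

Yes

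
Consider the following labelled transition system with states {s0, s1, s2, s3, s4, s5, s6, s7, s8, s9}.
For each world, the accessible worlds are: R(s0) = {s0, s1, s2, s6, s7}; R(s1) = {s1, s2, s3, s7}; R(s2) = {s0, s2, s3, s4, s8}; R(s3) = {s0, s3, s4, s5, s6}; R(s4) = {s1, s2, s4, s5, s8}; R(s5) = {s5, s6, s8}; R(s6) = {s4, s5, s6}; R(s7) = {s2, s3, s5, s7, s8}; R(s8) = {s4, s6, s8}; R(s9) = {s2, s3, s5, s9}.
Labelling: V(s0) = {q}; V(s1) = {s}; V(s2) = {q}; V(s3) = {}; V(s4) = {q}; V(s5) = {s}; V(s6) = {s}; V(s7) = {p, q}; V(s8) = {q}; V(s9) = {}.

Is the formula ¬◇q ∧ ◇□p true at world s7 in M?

No

At s7: ¬◇q is false, ◇□p is false, so ¬◇q ∧ ◇□p is false.
  At s7: ◇q is true, so ¬◇q is false.
    At s7: ◇q requires q at some successor in {s2, s3, s5, s7, s8}.
      q holds at s2, so ◇q is true at s7.
  At s7: ◇□p requires □p at some successor in {s2, s3, s5, s7, s8}.
    At s2: □p is false.
    At s3: □p is false.
    At s5: □p is false.
    At s7: □p is false.
    At s8: □p is false.
  So ◇□p is false at s7.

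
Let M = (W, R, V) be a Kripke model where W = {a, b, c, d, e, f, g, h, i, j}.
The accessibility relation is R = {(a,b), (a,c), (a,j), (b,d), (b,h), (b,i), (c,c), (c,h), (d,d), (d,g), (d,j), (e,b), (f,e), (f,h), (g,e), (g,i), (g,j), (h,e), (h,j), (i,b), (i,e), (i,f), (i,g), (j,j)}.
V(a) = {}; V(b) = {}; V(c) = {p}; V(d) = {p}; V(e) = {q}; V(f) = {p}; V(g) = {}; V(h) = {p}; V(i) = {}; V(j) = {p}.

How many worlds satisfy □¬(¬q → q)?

6

Let φ = □¬(¬q → q). Evaluate φ at each world:
  a (successors {b, c, j}): φ is true.
  b (successors {d, h, i}): φ is true.
  c (successors {c, h}): φ is true.
  d (successors {d, g, j}): φ is true.
  e (successors {b}): φ is true.
  f (successors {e, h}): φ is false.
  g (successors {e, i, j}): φ is false.
  h (successors {e, j}): φ is false.
  i (successors {b, e, f, g}): φ is false.
  j (successors {j}): φ is true.
For instance, at g:
  At g: □¬(¬q → q) requires ¬(¬q → q) at every successor {e, i, j}.
    ¬(¬q → q) fails at e, so □¬(¬q → q) is false at g.
Satisfying worlds: {a, b, c, d, e, j}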